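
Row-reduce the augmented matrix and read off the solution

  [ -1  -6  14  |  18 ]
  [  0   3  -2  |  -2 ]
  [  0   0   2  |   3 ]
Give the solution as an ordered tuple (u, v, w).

(1, 1/3, 3/2)

Multiply R1 by -1.
  [ 1  6  -14  |  -18 ]
  [ 0  3   -2  |   -2 ]
  [ 0  0    2  |    3 ]
Multiply R2 by 1/3.
  [ 1  6   -14  |   -18 ]
  [ 0  1  -2/3  |  -2/3 ]
  [ 0  0     2  |     3 ]
Multiply R3 by 1/2.
  [ 1  6   -14  |   -18 ]
  [ 0  1  -2/3  |  -2/3 ]
  [ 0  0     1  |   3/2 ]
Add 2/3 times R3 to R2.
  [ 1  6  -14  |  -18 ]
  [ 0  1    0  |  1/3 ]
  [ 0  0    1  |  3/2 ]
Add 14 times R3 to R1.
  [ 1  6  0  |    3 ]
  [ 0  1  0  |  1/3 ]
  [ 0  0  1  |  3/2 ]
Subtract 6 times R2 from R1.
  [ 1  0  0  |    1 ]
  [ 0  1  0  |  1/3 ]
  [ 0  0  1  |  3/2 ]
Reading off the last column: u = 1, v = 1/3, w = 3/2.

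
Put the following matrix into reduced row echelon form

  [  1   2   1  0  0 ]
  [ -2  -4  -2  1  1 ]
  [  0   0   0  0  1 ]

R2 ← R2 + 2·R1
  [ 1  2  1  0  0 ]
  [ 0  0  0  1  1 ]
  [ 0  0  0  0  1 ]
R2 ← R2 − R3
  [ 1  2  1  0  0 ]
  [ 0  0  0  1  0 ]
  [ 0  0  0  0  1 ]

[[1, 2, 1, 0, 0], [0, 0, 0, 1, 0], [0, 0, 0, 0, 1]]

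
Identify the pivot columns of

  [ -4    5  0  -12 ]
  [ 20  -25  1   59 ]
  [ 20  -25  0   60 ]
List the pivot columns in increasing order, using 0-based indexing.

ρ1 := -1/4·ρ1
  [  1  -5/4  0   3 ]
  [ 20   -25  1  59 ]
  [ 20   -25  0  60 ]
ρ2 := ρ2 − 20·ρ1
  [  1  -5/4  0   3 ]
  [  0     0  1  -1 ]
  [ 20   -25  0  60 ]
ρ3 := ρ3 − 20·ρ1
  [ 1  -5/4  0   3 ]
  [ 0     0  1  -1 ]
  [ 0     0  0   0 ]
Pivot columns are the columns containing a leading 1.

0, 2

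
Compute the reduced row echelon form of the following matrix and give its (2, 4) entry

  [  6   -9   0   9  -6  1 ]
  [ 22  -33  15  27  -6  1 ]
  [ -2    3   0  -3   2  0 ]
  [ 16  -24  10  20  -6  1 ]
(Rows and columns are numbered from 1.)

-2/5

r1 -> 1/6·r1
  [  1  -3/2   0  3/2  -1  1/6 ]
  [ 22   -33  15   27  -6    1 ]
  [ -2     3   0   -3   2    0 ]
  [ 16   -24  10   20  -6    1 ]
r2 -> r2 − 22·r1
  [  1  -3/2   0  3/2  -1   1/6 ]
  [  0     0  15   -6  16  -8/3 ]
  [ -2     3   0   -3   2     0 ]
  [ 16   -24  10   20  -6     1 ]
r3 -> r3 + 2·r1
  [  1  -3/2   0  3/2  -1   1/6 ]
  [  0     0  15   -6  16  -8/3 ]
  [  0     0   0    0   0   1/3 ]
  [ 16   -24  10   20  -6     1 ]
r4 -> r4 − 16·r1
  [ 1  -3/2   0  3/2  -1   1/6 ]
  [ 0     0  15   -6  16  -8/3 ]
  [ 0     0   0    0   0   1/3 ]
  [ 0     0  10   -4  10  -5/3 ]
r2 -> 1/15·r2
  [ 1  -3/2   0   3/2     -1    1/6 ]
  [ 0     0   1  -2/5  16/15  -8/45 ]
  [ 0     0   0     0      0    1/3 ]
  [ 0     0  10    -4     10   -5/3 ]
r4 -> r4 − 10·r2
  [ 1  -3/2  0   3/2     -1    1/6 ]
  [ 0     0  1  -2/5  16/15  -8/45 ]
  [ 0     0  0     0      0    1/3 ]
  [ 0     0  0     0   -2/3    1/9 ]
r3 <=> r4
  [ 1  -3/2  0   3/2     -1    1/6 ]
  [ 0     0  1  -2/5  16/15  -8/45 ]
  [ 0     0  0     0   -2/3    1/9 ]
  [ 0     0  0     0      0    1/3 ]
r3 -> -3/2·r3
  [ 1  -3/2  0   3/2     -1    1/6 ]
  [ 0     0  1  -2/5  16/15  -8/45 ]
  [ 0     0  0     0      1   -1/6 ]
  [ 0     0  0     0      0    1/3 ]
r4 -> 3·r4
  [ 1  -3/2  0   3/2     -1    1/6 ]
  [ 0     0  1  -2/5  16/15  -8/45 ]
  [ 0     0  0     0      1   -1/6 ]
  [ 0     0  0     0      0      1 ]
r3 -> r3 + 1/6·r4
  [ 1  -3/2  0   3/2     -1    1/6 ]
  [ 0     0  1  -2/5  16/15  -8/45 ]
  [ 0     0  0     0      1      0 ]
  [ 0     0  0     0      0      1 ]
r2 -> r2 + 8/45·r4
  [ 1  -3/2  0   3/2     -1  1/6 ]
  [ 0     0  1  -2/5  16/15    0 ]
  [ 0     0  0     0      1    0 ]
  [ 0     0  0     0      0    1 ]
r1 -> r1 − 1/6·r4
  [ 1  -3/2  0   3/2     -1  0 ]
  [ 0     0  1  -2/5  16/15  0 ]
  [ 0     0  0     0      1  0 ]
  [ 0     0  0     0      0  1 ]
r2 -> r2 − 16/15·r3
  [ 1  -3/2  0   3/2  -1  0 ]
  [ 0     0  1  -2/5   0  0 ]
  [ 0     0  0     0   1  0 ]
  [ 0     0  0     0   0  1 ]
r1 -> r1 + r3
  [ 1  -3/2  0   3/2  0  0 ]
  [ 0     0  1  -2/5  0  0 ]
  [ 0     0  0     0  1  0 ]
  [ 0     0  0     0  0  1 ]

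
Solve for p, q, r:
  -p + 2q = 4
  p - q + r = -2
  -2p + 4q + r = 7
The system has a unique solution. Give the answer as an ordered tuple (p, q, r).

Form the augmented matrix and row-reduce:
  [ -1   2  0  |   4 ]
  [  1  -1  1  |  -2 ]
  [ -2   4  1  |   7 ]
Multiply ρ1 by -1.
  [  1  -2  0  |  -4 ]
  [  1  -1  1  |  -2 ]
  [ -2   4  1  |   7 ]
Subtract ρ1 from ρ2.
  [  1  -2  0  |  -4 ]
  [  0   1  1  |   2 ]
  [ -2   4  1  |   7 ]
Add 2 times ρ1 to ρ3.
  [ 1  -2  0  |  -4 ]
  [ 0   1  1  |   2 ]
  [ 0   0  1  |  -1 ]
Subtract ρ3 from ρ2.
  [ 1  -2  0  |  -4 ]
  [ 0   1  0  |   3 ]
  [ 0   0  1  |  -1 ]
Add 2 times ρ2 to ρ1.
  [ 1  0  0  |   2 ]
  [ 0  1  0  |   3 ]
  [ 0  0  1  |  -1 ]
Reading off the last column: p = 2, q = 3, r = -1.

(2, 3, -1)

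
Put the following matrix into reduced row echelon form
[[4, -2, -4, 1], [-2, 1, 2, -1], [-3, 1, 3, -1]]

R1 := 1/4·R1
R2 := R2 + 2·R1
R3 := R3 + 3·R1
R2 <-> R3
R2 := -2·R2
R3 := -2·R3
R2 := R2 − 1/2·R3
R1 := R1 − 1/4·R3
R1 := R1 + 1/2·R2

[[1, 0, -1, 0], [0, 1, 0, 0], [0, 0, 0, 1]]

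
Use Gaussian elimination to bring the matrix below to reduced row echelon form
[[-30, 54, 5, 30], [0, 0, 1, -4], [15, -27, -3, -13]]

ρ1 → -1/30·ρ1
  [  1  -9/5  -1/6   -1 ]
  [  0     0     1   -4 ]
  [ 15   -27    -3  -13 ]
ρ3 → ρ3 − 15·ρ1
  [ 1  -9/5  -1/6  -1 ]
  [ 0     0     1  -4 ]
  [ 0     0  -1/2   2 ]
ρ3 → ρ3 + 1/2·ρ2
  [ 1  -9/5  -1/6  -1 ]
  [ 0     0     1  -4 ]
  [ 0     0     0   0 ]
ρ1 → ρ1 + 1/6·ρ2
  [ 1  -9/5  0  -5/3 ]
  [ 0     0  1    -4 ]
  [ 0     0  0     0 ]

[[1, -9/5, 0, -5/3], [0, 0, 1, -4], [0, 0, 0, 0]]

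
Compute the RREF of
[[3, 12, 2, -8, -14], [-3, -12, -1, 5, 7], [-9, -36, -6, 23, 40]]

[[1, 4, 0, 0, 4/3], [0, 0, 1, 0, -1], [0, 0, 0, 1, 2]]

ρ1 := 1/3·ρ1
  [  1    4  2/3  -8/3  -14/3 ]
  [ -3  -12   -1     5      7 ]
  [ -9  -36   -6    23     40 ]
ρ2 := ρ2 + 3·ρ1
  [  1    4  2/3  -8/3  -14/3 ]
  [  0    0    1    -3     -7 ]
  [ -9  -36   -6    23     40 ]
ρ3 := ρ3 + 9·ρ1
  [ 1  4  2/3  -8/3  -14/3 ]
  [ 0  0    1    -3     -7 ]
  [ 0  0    0    -1     -2 ]
ρ3 := -1·ρ3
  [ 1  4  2/3  -8/3  -14/3 ]
  [ 0  0    1    -3     -7 ]
  [ 0  0    0     1      2 ]
ρ2 := ρ2 + 3·ρ3
  [ 1  4  2/3  -8/3  -14/3 ]
  [ 0  0    1     0     -1 ]
  [ 0  0    0     1      2 ]
ρ1 := ρ1 + 8/3·ρ3
  [ 1  4  2/3  0  2/3 ]
  [ 0  0    1  0   -1 ]
  [ 0  0    0  1    2 ]
ρ1 := ρ1 − 2/3·ρ2
  [ 1  4  0  0  4/3 ]
  [ 0  0  1  0   -1 ]
  [ 0  0  0  1    2 ]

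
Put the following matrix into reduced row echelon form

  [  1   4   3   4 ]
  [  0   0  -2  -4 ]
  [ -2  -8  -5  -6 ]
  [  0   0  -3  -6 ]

R3 := R3 + 2·R1
  [ 1  4   3   4 ]
  [ 0  0  -2  -4 ]
  [ 0  0   1   2 ]
  [ 0  0  -3  -6 ]
R2 := -1/2·R2
  [ 1  4   3   4 ]
  [ 0  0   1   2 ]
  [ 0  0   1   2 ]
  [ 0  0  -3  -6 ]
R3 := R3 − R2
  [ 1  4   3   4 ]
  [ 0  0   1   2 ]
  [ 0  0   0   0 ]
  [ 0  0  -3  -6 ]
R4 := R4 + 3·R2
  [ 1  4  3  4 ]
  [ 0  0  1  2 ]
  [ 0  0  0  0 ]
  [ 0  0  0  0 ]
R1 := R1 − 3·R2
  [ 1  4  0  -2 ]
  [ 0  0  1   2 ]
  [ 0  0  0   0 ]
  [ 0  0  0   0 ]

[[1, 4, 0, -2], [0, 0, 1, 2], [0, 0, 0, 0], [0, 0, 0, 0]]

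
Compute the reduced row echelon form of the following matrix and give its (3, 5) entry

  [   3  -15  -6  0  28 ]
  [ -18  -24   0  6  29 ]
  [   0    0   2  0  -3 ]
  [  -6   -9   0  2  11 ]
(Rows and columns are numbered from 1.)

Multiply R1 by 1/3.
Add 18 times R1 to R2.
Add 6 times R1 to R4.
Multiply R2 by -1/114.
Add 39 times R2 to R4.
Multiply R3 by 1/2.
Subtract 6/19 times R3 from R4.
Multiply R4 by -19.
Add 1/19 times R4 to R2.
Subtract 6/19 times R3 from R2.
Add 2 times R3 to R1.
Add 5 times R2 to R1.

-3/2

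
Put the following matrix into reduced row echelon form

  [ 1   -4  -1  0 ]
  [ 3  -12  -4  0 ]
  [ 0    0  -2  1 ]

[[1, -4, 0, 0], [0, 0, 1, 0], [0, 0, 0, 1]]

Subtract 3 times R1 from R2.
  [ 1  -4  -1  0 ]
  [ 0   0  -1  0 ]
  [ 0   0  -2  1 ]
Multiply R2 by -1.
  [ 1  -4  -1  0 ]
  [ 0   0   1  0 ]
  [ 0   0  -2  1 ]
Add 2 times R2 to R3.
  [ 1  -4  -1  0 ]
  [ 0   0   1  0 ]
  [ 0   0   0  1 ]
Add R2 to R1.
  [ 1  -4  0  0 ]
  [ 0   0  1  0 ]
  [ 0   0  0  1 ]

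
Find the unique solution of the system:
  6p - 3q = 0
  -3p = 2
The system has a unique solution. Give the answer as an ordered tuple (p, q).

(-2/3, -4/3)

Form the augmented matrix and row-reduce:
  [  6  -3  |  0 ]
  [ -3   0  |  2 ]
R1 -> 1/6·R1
  [  1  -1/2  |  0 ]
  [ -3     0  |  2 ]
R2 -> R2 + 3·R1
  [ 1  -1/2  |  0 ]
  [ 0  -3/2  |  2 ]
R2 -> -2/3·R2
  [ 1  -1/2  |     0 ]
  [ 0     1  |  -4/3 ]
R1 -> R1 + 1/2·R2
  [ 1  0  |  -2/3 ]
  [ 0  1  |  -4/3 ]
Reading off the last column: p = -2/3, q = -4/3.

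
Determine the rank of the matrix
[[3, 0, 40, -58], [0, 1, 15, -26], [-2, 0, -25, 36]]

Multiply r1 by 1/3.
  [  1  0  40/3  -58/3 ]
  [  0  1    15    -26 ]
  [ -2  0   -25     36 ]
Add 2 times r1 to r3.
  [ 1  0  40/3  -58/3 ]
  [ 0  1    15    -26 ]
  [ 0  0   5/3   -8/3 ]
Multiply r3 by 3/5.
  [ 1  0  40/3  -58/3 ]
  [ 0  1    15    -26 ]
  [ 0  0     1   -8/5 ]
Subtract 15 times r3 from r2.
  [ 1  0  40/3  -58/3 ]
  [ 0  1     0     -2 ]
  [ 0  0     1   -8/5 ]
Subtract 40/3 times r3 from r1.
  [ 1  0  0     2 ]
  [ 0  1  0    -2 ]
  [ 0  0  1  -8/5 ]
The reduced form has 3 nonzero rows.

rank = 3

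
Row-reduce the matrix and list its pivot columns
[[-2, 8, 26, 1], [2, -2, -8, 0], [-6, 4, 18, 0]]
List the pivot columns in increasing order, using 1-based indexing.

1, 2, 4

Multiply ρ1 by -1/2.
  [  1  -4  -13  -1/2 ]
  [  2  -2   -8     0 ]
  [ -6   4   18     0 ]
Subtract 2 times ρ1 from ρ2.
  [  1  -4  -13  -1/2 ]
  [  0   6   18     1 ]
  [ -6   4   18     0 ]
Add 6 times ρ1 to ρ3.
  [ 1   -4  -13  -1/2 ]
  [ 0    6   18     1 ]
  [ 0  -20  -60    -3 ]
Multiply ρ2 by 1/6.
  [ 1   -4  -13  -1/2 ]
  [ 0    1    3   1/6 ]
  [ 0  -20  -60    -3 ]
Add 20 times ρ2 to ρ3.
  [ 1  -4  -13  -1/2 ]
  [ 0   1    3   1/6 ]
  [ 0   0    0   1/3 ]
Multiply ρ3 by 3.
  [ 1  -4  -13  -1/2 ]
  [ 0   1    3   1/6 ]
  [ 0   0    0     1 ]
Subtract 1/6 times ρ3 from ρ2.
  [ 1  -4  -13  -1/2 ]
  [ 0   1    3     0 ]
  [ 0   0    0     1 ]
Add 1/2 times ρ3 to ρ1.
  [ 1  -4  -13  0 ]
  [ 0   1    3  0 ]
  [ 0   0    0  1 ]
Add 4 times ρ2 to ρ1.
  [ 1  0  -1  0 ]
  [ 0  1   3  0 ]
  [ 0  0   0  1 ]
Pivot columns are the columns containing a leading 1.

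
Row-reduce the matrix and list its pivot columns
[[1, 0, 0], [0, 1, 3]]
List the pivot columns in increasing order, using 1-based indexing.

1, 2

Pivot columns are the columns containing a leading 1.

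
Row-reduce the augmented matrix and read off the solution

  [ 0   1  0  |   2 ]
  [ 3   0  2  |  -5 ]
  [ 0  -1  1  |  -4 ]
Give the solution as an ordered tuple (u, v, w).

(-1/3, 2, -2)

R1 <-> R2
  [ 3   0  2  |  -5 ]
  [ 0   1  0  |   2 ]
  [ 0  -1  1  |  -4 ]
R1 -> 1/3·R1
  [ 1   0  2/3  |  -5/3 ]
  [ 0   1    0  |     2 ]
  [ 0  -1    1  |    -4 ]
R3 -> R3 + R2
  [ 1  0  2/3  |  -5/3 ]
  [ 0  1    0  |     2 ]
  [ 0  0    1  |    -2 ]
R1 -> R1 − 2/3·R3
  [ 1  0  0  |  -1/3 ]
  [ 0  1  0  |     2 ]
  [ 0  0  1  |    -2 ]
Reading off the last column: u = -1/3, v = 2, w = -2.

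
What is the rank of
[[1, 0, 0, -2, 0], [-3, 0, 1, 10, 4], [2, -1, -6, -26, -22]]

rank = 3

ρ2 -> ρ2 + 3·ρ1
  [ 1   0   0   -2    0 ]
  [ 0   0   1    4    4 ]
  [ 2  -1  -6  -26  -22 ]
ρ3 -> ρ3 − 2·ρ1
  [ 1   0   0   -2    0 ]
  [ 0   0   1    4    4 ]
  [ 0  -1  -6  -22  -22 ]
ρ2 ↔ ρ3
  [ 1   0   0   -2    0 ]
  [ 0  -1  -6  -22  -22 ]
  [ 0   0   1    4    4 ]
ρ2 -> -1·ρ2
  [ 1  0  0  -2   0 ]
  [ 0  1  6  22  22 ]
  [ 0  0  1   4   4 ]
ρ2 -> ρ2 − 6·ρ3
  [ 1  0  0  -2   0 ]
  [ 0  1  0  -2  -2 ]
  [ 0  0  1   4   4 ]
The reduced form has 3 nonzero rows.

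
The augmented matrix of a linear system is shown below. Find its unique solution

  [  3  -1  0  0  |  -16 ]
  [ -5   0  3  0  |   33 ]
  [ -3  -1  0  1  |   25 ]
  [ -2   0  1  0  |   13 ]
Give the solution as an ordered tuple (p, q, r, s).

Multiply R1 by 1/3.
  [  1  -1/3  0  0  |  -16/3 ]
  [ -5     0  3  0  |     33 ]
  [ -3    -1  0  1  |     25 ]
  [ -2     0  1  0  |     13 ]
Add 5 times R1 to R2.
  [  1  -1/3  0  0  |  -16/3 ]
  [  0  -5/3  3  0  |   19/3 ]
  [ -3    -1  0  1  |     25 ]
  [ -2     0  1  0  |     13 ]
Add 3 times R1 to R3.
  [  1  -1/3  0  0  |  -16/3 ]
  [  0  -5/3  3  0  |   19/3 ]
  [  0    -2  0  1  |      9 ]
  [ -2     0  1  0  |     13 ]
Add 2 times R1 to R4.
  [ 1  -1/3  0  0  |  -16/3 ]
  [ 0  -5/3  3  0  |   19/3 ]
  [ 0    -2  0  1  |      9 ]
  [ 0  -2/3  1  0  |    7/3 ]
Multiply R2 by -3/5.
  [ 1  -1/3     0  0  |  -16/3 ]
  [ 0     1  -9/5  0  |  -19/5 ]
  [ 0    -2     0  1  |      9 ]
  [ 0  -2/3     1  0  |    7/3 ]
Add 2 times R2 to R3.
  [ 1  -1/3      0  0  |  -16/3 ]
  [ 0     1   -9/5  0  |  -19/5 ]
  [ 0     0  -18/5  1  |    7/5 ]
  [ 0  -2/3      1  0  |    7/3 ]
Add 2/3 times R2 to R4.
  [ 1  -1/3      0  0  |  -16/3 ]
  [ 0     1   -9/5  0  |  -19/5 ]
  [ 0     0  -18/5  1  |    7/5 ]
  [ 0     0   -1/5  0  |   -1/5 ]
Multiply R3 by -5/18.
  [ 1  -1/3     0      0  |  -16/3 ]
  [ 0     1  -9/5      0  |  -19/5 ]
  [ 0     0     1  -5/18  |  -7/18 ]
  [ 0     0  -1/5      0  |   -1/5 ]
Add 1/5 times R3 to R4.
  [ 1  -1/3     0      0  |  -16/3 ]
  [ 0     1  -9/5      0  |  -19/5 ]
  [ 0     0     1  -5/18  |  -7/18 ]
  [ 0     0     0  -1/18  |  -5/18 ]
Multiply R4 by -18.
  [ 1  -1/3     0      0  |  -16/3 ]
  [ 0     1  -9/5      0  |  -19/5 ]
  [ 0     0     1  -5/18  |  -7/18 ]
  [ 0     0     0      1  |      5 ]
Add 5/18 times R4 to R3.
  [ 1  -1/3     0  0  |  -16/3 ]
  [ 0     1  -9/5  0  |  -19/5 ]
  [ 0     0     1  0  |      1 ]
  [ 0     0     0  1  |      5 ]
Add 9/5 times R3 to R2.
  [ 1  -1/3  0  0  |  -16/3 ]
  [ 0     1  0  0  |     -2 ]
  [ 0     0  1  0  |      1 ]
  [ 0     0  0  1  |      5 ]
Add 1/3 times R2 to R1.
  [ 1  0  0  0  |  -6 ]
  [ 0  1  0  0  |  -2 ]
  [ 0  0  1  0  |   1 ]
  [ 0  0  0  1  |   5 ]
Reading off the last column: p = -6, q = -2, r = 1, s = 5.

(-6, -2, 1, 5)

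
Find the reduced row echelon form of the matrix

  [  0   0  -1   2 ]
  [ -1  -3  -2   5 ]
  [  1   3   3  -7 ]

R1 <=> R2
  [ -1  -3  -2   5 ]
  [  0   0  -1   2 ]
  [  1   3   3  -7 ]
R1 ← -1·R1
  [ 1  3   2  -5 ]
  [ 0  0  -1   2 ]
  [ 1  3   3  -7 ]
R3 ← R3 − R1
  [ 1  3   2  -5 ]
  [ 0  0  -1   2 ]
  [ 0  0   1  -2 ]
R2 ← -1·R2
  [ 1  3  2  -5 ]
  [ 0  0  1  -2 ]
  [ 0  0  1  -2 ]
R3 ← R3 − R2
  [ 1  3  2  -5 ]
  [ 0  0  1  -2 ]
  [ 0  0  0   0 ]
R1 ← R1 − 2·R2
  [ 1  3  0  -1 ]
  [ 0  0  1  -2 ]
  [ 0  0  0   0 ]

[[1, 3, 0, -1], [0, 0, 1, -2], [0, 0, 0, 0]]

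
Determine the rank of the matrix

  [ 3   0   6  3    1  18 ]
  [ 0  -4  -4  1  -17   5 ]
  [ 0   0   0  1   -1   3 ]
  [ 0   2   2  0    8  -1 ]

rank = 3

R1 → 1/3·R1
  [ 1   0   2  1  1/3   6 ]
  [ 0  -4  -4  1  -17   5 ]
  [ 0   0   0  1   -1   3 ]
  [ 0   2   2  0    8  -1 ]
R2 → -1/4·R2
  [ 1  0  2     1   1/3     6 ]
  [ 0  1  1  -1/4  17/4  -5/4 ]
  [ 0  0  0     1    -1     3 ]
  [ 0  2  2     0     8    -1 ]
R4 → R4 − 2·R2
  [ 1  0  2     1   1/3     6 ]
  [ 0  1  1  -1/4  17/4  -5/4 ]
  [ 0  0  0     1    -1     3 ]
  [ 0  0  0   1/2  -1/2   3/2 ]
R4 → R4 − 1/2·R3
  [ 1  0  2     1   1/3     6 ]
  [ 0  1  1  -1/4  17/4  -5/4 ]
  [ 0  0  0     1    -1     3 ]
  [ 0  0  0     0     0     0 ]
R2 → R2 + 1/4·R3
  [ 1  0  2  1  1/3     6 ]
  [ 0  1  1  0    4  -1/2 ]
  [ 0  0  0  1   -1     3 ]
  [ 0  0  0  0    0     0 ]
R1 → R1 − R3
  [ 1  0  2  0  4/3     3 ]
  [ 0  1  1  0    4  -1/2 ]
  [ 0  0  0  1   -1     3 ]
  [ 0  0  0  0    0     0 ]
The reduced form has 3 nonzero rows.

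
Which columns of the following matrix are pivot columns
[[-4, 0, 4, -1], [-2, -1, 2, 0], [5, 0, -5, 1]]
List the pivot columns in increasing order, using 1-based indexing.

r1 ← -1/4·r1
  [  1   0  -1  1/4 ]
  [ -2  -1   2    0 ]
  [  5   0  -5    1 ]
r2 ← r2 + 2·r1
  [ 1   0  -1  1/4 ]
  [ 0  -1   0  1/2 ]
  [ 5   0  -5    1 ]
r3 ← r3 − 5·r1
  [ 1   0  -1   1/4 ]
  [ 0  -1   0   1/2 ]
  [ 0   0   0  -1/4 ]
r2 ← -1·r2
  [ 1  0  -1   1/4 ]
  [ 0  1   0  -1/2 ]
  [ 0  0   0  -1/4 ]
r3 ← -4·r3
  [ 1  0  -1   1/4 ]
  [ 0  1   0  -1/2 ]
  [ 0  0   0     1 ]
r2 ← r2 + 1/2·r3
  [ 1  0  -1  1/4 ]
  [ 0  1   0    0 ]
  [ 0  0   0    1 ]
r1 ← r1 − 1/4·r3
  [ 1  0  -1  0 ]
  [ 0  1   0  0 ]
  [ 0  0   0  1 ]
Pivot columns are the columns containing a leading 1.

1, 2, 4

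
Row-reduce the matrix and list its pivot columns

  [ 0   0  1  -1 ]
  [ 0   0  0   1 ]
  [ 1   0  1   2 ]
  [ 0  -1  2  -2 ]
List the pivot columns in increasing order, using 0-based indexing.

R1 <=> R3
  [ 1   0  1   2 ]
  [ 0   0  0   1 ]
  [ 0   0  1  -1 ]
  [ 0  -1  2  -2 ]
R2 <=> R4
  [ 1   0  1   2 ]
  [ 0  -1  2  -2 ]
  [ 0   0  1  -1 ]
  [ 0   0  0   1 ]
R2 → -1·R2
  [ 1  0   1   2 ]
  [ 0  1  -2   2 ]
  [ 0  0   1  -1 ]
  [ 0  0   0   1 ]
R3 → R3 + R4
  [ 1  0   1  2 ]
  [ 0  1  -2  2 ]
  [ 0  0   1  0 ]
  [ 0  0   0  1 ]
R2 → R2 − 2·R4
  [ 1  0   1  2 ]
  [ 0  1  -2  0 ]
  [ 0  0   1  0 ]
  [ 0  0   0  1 ]
R1 → R1 − 2·R4
  [ 1  0   1  0 ]
  [ 0  1  -2  0 ]
  [ 0  0   1  0 ]
  [ 0  0   0  1 ]
R2 → R2 + 2·R3
  [ 1  0  1  0 ]
  [ 0  1  0  0 ]
  [ 0  0  1  0 ]
  [ 0  0  0  1 ]
R1 → R1 − R3
  [ 1  0  0  0 ]
  [ 0  1  0  0 ]
  [ 0  0  1  0 ]
  [ 0  0  0  1 ]
Pivot columns are the columns containing a leading 1.

0, 1, 2, 3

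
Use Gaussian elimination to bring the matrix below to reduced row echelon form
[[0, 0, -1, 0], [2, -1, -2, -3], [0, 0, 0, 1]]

[[1, -1/2, 0, 0], [0, 0, 1, 0], [0, 0, 0, 1]]

R1 <-> R2
  [ 2  -1  -2  -3 ]
  [ 0   0  -1   0 ]
  [ 0   0   0   1 ]
R1 -> 1/2·R1
  [ 1  -1/2  -1  -3/2 ]
  [ 0     0  -1     0 ]
  [ 0     0   0     1 ]
R2 -> -1·R2
  [ 1  -1/2  -1  -3/2 ]
  [ 0     0   1     0 ]
  [ 0     0   0     1 ]
R1 -> R1 + 3/2·R3
  [ 1  -1/2  -1  0 ]
  [ 0     0   1  0 ]
  [ 0     0   0  1 ]
R1 -> R1 + R2
  [ 1  -1/2  0  0 ]
  [ 0     0  1  0 ]
  [ 0     0  0  1 ]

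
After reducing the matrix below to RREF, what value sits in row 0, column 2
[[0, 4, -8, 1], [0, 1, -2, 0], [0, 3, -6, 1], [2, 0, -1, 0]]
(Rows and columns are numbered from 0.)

-1/2

R1 <=> R4
R1 → 1/2·R1
R3 → R3 − 3·R2
R4 → R4 − 4·R2
R4 → R4 − R3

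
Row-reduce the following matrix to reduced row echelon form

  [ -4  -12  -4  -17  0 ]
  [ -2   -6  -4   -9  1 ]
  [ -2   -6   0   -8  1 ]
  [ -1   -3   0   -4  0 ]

[[1, 3, 0, 4, 0], [0, 0, 1, 1/4, 0], [0, 0, 0, 0, 1], [0, 0, 0, 0, 0]]

Multiply R1 by -1/4.
Add 2 times R1 to R2.
Add 2 times R1 to R3.
Add R1 to R4.
Multiply R2 by -1/2.
Subtract 2 times R2 from R3.
Subtract R2 from R4.
Multiply R3 by 1/2.
Subtract 1/2 times R3 from R4.
Add 1/2 times R3 to R2.
Subtract R2 from R1.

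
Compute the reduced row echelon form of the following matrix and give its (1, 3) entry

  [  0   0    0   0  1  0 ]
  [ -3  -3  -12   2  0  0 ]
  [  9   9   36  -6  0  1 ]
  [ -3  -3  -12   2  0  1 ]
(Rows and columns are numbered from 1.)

r1 <=> r2
  [ -3  -3  -12   2  0  0 ]
  [  0   0    0   0  1  0 ]
  [  9   9   36  -6  0  1 ]
  [ -3  -3  -12   2  0  1 ]
r1 ← -1/3·r1
  [  1   1    4  -2/3  0  0 ]
  [  0   0    0     0  1  0 ]
  [  9   9   36    -6  0  1 ]
  [ -3  -3  -12     2  0  1 ]
r3 ← r3 − 9·r1
  [  1   1    4  -2/3  0  0 ]
  [  0   0    0     0  1  0 ]
  [  0   0    0     0  0  1 ]
  [ -3  -3  -12     2  0  1 ]
r4 ← r4 + 3·r1
  [ 1  1  4  -2/3  0  0 ]
  [ 0  0  0     0  1  0 ]
  [ 0  0  0     0  0  1 ]
  [ 0  0  0     0  0  1 ]
r4 ← r4 − r3
  [ 1  1  4  -2/3  0  0 ]
  [ 0  0  0     0  1  0 ]
  [ 0  0  0     0  0  1 ]
  [ 0  0  0     0  0  0 ]

4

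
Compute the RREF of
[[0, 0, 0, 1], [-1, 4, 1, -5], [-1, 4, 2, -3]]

ρ1 <-> ρ2
ρ1 := -1·ρ1
ρ3 := ρ3 + ρ1
ρ2 <-> ρ3
ρ2 := ρ2 − 2·ρ3
ρ1 := ρ1 − 5·ρ3
ρ1 := ρ1 + ρ2

[[1, -4, 0, 0], [0, 0, 1, 0], [0, 0, 0, 1]]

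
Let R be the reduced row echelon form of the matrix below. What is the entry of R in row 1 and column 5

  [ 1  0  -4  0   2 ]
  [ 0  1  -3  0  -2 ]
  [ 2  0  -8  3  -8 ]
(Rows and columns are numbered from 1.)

2

R3 -> R3 − 2·R1
  [ 1  0  -4  0    2 ]
  [ 0  1  -3  0   -2 ]
  [ 0  0   0  3  -12 ]
R3 -> 1/3·R3
  [ 1  0  -4  0   2 ]
  [ 0  1  -3  0  -2 ]
  [ 0  0   0  1  -4 ]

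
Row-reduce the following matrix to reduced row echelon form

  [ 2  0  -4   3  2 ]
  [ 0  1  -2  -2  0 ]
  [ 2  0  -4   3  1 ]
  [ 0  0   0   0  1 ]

ρ1 := 1/2·ρ1
ρ3 := ρ3 − 2·ρ1
ρ3 := -1·ρ3
ρ4 := ρ4 − ρ3
ρ1 := ρ1 − ρ3

[[1, 0, -2, 3/2, 0], [0, 1, -2, -2, 0], [0, 0, 0, 0, 1], [0, 0, 0, 0, 0]]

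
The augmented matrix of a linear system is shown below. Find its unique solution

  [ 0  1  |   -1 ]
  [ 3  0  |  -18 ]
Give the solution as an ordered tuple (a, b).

(-6, -1)

ρ1 ↔ ρ2
  [ 3  0  |  -18 ]
  [ 0  1  |   -1 ]
ρ1 ← 1/3·ρ1
  [ 1  0  |  -6 ]
  [ 0  1  |  -1 ]
Reading off the last column: a = -6, b = -1.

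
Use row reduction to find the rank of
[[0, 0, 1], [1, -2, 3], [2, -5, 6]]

Swap R1 and R2.
  [ 1  -2  3 ]
  [ 0   0  1 ]
  [ 2  -5  6 ]
Subtract 2 times R1 from R3.
  [ 1  -2  3 ]
  [ 0   0  1 ]
  [ 0  -1  0 ]
Swap R2 and R3.
  [ 1  -2  3 ]
  [ 0  -1  0 ]
  [ 0   0  1 ]
Multiply R2 by -1.
  [ 1  -2  3 ]
  [ 0   1  0 ]
  [ 0   0  1 ]
Subtract 3 times R3 from R1.
  [ 1  -2  0 ]
  [ 0   1  0 ]
  [ 0   0  1 ]
Add 2 times R2 to R1.
  [ 1  0  0 ]
  [ 0  1  0 ]
  [ 0  0  1 ]
The reduced form has 3 nonzero rows.

rank = 3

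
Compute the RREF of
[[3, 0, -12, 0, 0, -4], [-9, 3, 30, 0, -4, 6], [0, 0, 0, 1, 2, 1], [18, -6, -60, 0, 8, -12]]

[[1, 0, -4, 0, 0, -4/3], [0, 1, -2, 0, -4/3, -2], [0, 0, 0, 1, 2, 1], [0, 0, 0, 0, 0, 0]]

r1 -> 1/3·r1
  [  1   0   -4  0   0  -4/3 ]
  [ -9   3   30  0  -4     6 ]
  [  0   0    0  1   2     1 ]
  [ 18  -6  -60  0   8   -12 ]
r2 -> r2 + 9·r1
  [  1   0   -4  0   0  -4/3 ]
  [  0   3   -6  0  -4    -6 ]
  [  0   0    0  1   2     1 ]
  [ 18  -6  -60  0   8   -12 ]
r4 -> r4 − 18·r1
  [ 1   0  -4  0   0  -4/3 ]
  [ 0   3  -6  0  -4    -6 ]
  [ 0   0   0  1   2     1 ]
  [ 0  -6  12  0   8    12 ]
r2 -> 1/3·r2
  [ 1   0  -4  0     0  -4/3 ]
  [ 0   1  -2  0  -4/3    -2 ]
  [ 0   0   0  1     2     1 ]
  [ 0  -6  12  0     8    12 ]
r4 -> r4 + 6·r2
  [ 1  0  -4  0     0  -4/3 ]
  [ 0  1  -2  0  -4/3    -2 ]
  [ 0  0   0  1     2     1 ]
  [ 0  0   0  0     0     0 ]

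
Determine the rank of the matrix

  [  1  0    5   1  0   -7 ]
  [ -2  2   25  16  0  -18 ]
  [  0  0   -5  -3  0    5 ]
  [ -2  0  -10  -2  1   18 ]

rank = 4

r2 -> r2 + 2·r1
r4 -> r4 + 2·r1
r2 -> 1/2·r2
r3 -> -1/5·r3
r2 -> r2 − 35/2·r3
r1 -> r1 − 5·r3
The reduced form has 4 nonzero rows.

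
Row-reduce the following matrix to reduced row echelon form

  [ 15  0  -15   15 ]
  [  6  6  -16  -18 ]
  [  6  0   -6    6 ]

[[1, 0, -1, 1], [0, 1, -5/3, -4], [0, 0, 0, 0]]

Multiply R1 by 1/15.
  [ 1  0   -1    1 ]
  [ 6  6  -16  -18 ]
  [ 6  0   -6    6 ]
Subtract 6 times R1 from R2.
  [ 1  0   -1    1 ]
  [ 0  6  -10  -24 ]
  [ 6  0   -6    6 ]
Subtract 6 times R1 from R3.
  [ 1  0   -1    1 ]
  [ 0  6  -10  -24 ]
  [ 0  0    0    0 ]
Multiply R2 by 1/6.
  [ 1  0    -1   1 ]
  [ 0  1  -5/3  -4 ]
  [ 0  0     0   0 ]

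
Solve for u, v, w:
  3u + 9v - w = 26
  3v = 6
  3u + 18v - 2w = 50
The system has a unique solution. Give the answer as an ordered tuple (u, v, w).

Form the augmented matrix and row-reduce:
  [ 3   9  -1  |  26 ]
  [ 0   3   0  |   6 ]
  [ 3  18  -2  |  50 ]
Multiply ρ1 by 1/3.
  [ 1   3  -1/3  |  26/3 ]
  [ 0   3     0  |     6 ]
  [ 3  18    -2  |    50 ]
Subtract 3 times ρ1 from ρ3.
  [ 1  3  -1/3  |  26/3 ]
  [ 0  3     0  |     6 ]
  [ 0  9    -1  |    24 ]
Multiply ρ2 by 1/3.
  [ 1  3  -1/3  |  26/3 ]
  [ 0  1     0  |     2 ]
  [ 0  9    -1  |    24 ]
Subtract 9 times ρ2 from ρ3.
  [ 1  3  -1/3  |  26/3 ]
  [ 0  1     0  |     2 ]
  [ 0  0    -1  |     6 ]
Multiply ρ3 by -1.
  [ 1  3  -1/3  |  26/3 ]
  [ 0  1     0  |     2 ]
  [ 0  0     1  |    -6 ]
Add 1/3 times ρ3 to ρ1.
  [ 1  3  0  |  20/3 ]
  [ 0  1  0  |     2 ]
  [ 0  0  1  |    -6 ]
Subtract 3 times ρ2 from ρ1.
  [ 1  0  0  |  2/3 ]
  [ 0  1  0  |    2 ]
  [ 0  0  1  |   -6 ]
Reading off the last column: u = 2/3, v = 2, w = -6.

(2/3, 2, -6)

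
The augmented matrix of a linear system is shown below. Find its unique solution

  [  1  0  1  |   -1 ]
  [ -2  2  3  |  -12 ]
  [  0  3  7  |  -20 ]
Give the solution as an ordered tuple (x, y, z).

r2 ← r2 + 2·r1
r2 ← 1/2·r2
r3 ← r3 − 3·r2
r3 ← -2·r3
r2 ← r2 − 5/2·r3
r1 ← r1 − r3
Reading off the last column: x = 1, y = -2, z = -2.

(1, -2, -2)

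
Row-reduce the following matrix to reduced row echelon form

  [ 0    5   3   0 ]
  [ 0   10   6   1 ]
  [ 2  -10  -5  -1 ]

[[1, 0, 1/2, 0], [0, 1, 3/5, 0], [0, 0, 0, 1]]

r1 <=> r3
r1 := 1/2·r1
r2 := 1/10·r2
r3 := r3 − 5·r2
r3 := -2·r3
r2 := r2 − 1/10·r3
r1 := r1 + 1/2·r3
r1 := r1 + 5·r2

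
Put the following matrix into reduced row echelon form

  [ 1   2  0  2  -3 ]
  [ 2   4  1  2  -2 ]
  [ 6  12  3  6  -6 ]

[[1, 2, 0, 2, -3], [0, 0, 1, -2, 4], [0, 0, 0, 0, 0]]

r2 -> r2 − 2·r1
  [ 1   2  0   2  -3 ]
  [ 0   0  1  -2   4 ]
  [ 6  12  3   6  -6 ]
r3 -> r3 − 6·r1
  [ 1  2  0   2  -3 ]
  [ 0  0  1  -2   4 ]
  [ 0  0  3  -6  12 ]
r3 -> r3 − 3·r2
  [ 1  2  0   2  -3 ]
  [ 0  0  1  -2   4 ]
  [ 0  0  0   0   0 ]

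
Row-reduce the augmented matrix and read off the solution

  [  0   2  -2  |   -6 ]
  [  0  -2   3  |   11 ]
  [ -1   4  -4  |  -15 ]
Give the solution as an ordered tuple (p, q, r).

Swap R1 and R3.
Multiply R1 by -1.
Multiply R2 by -1/2.
Subtract 2 times R2 from R3.
Add 3/2 times R3 to R2.
Subtract 4 times R3 from R1.
Add 4 times R2 to R1.
Reading off the last column: p = 3, q = 2, r = 5.

(3, 2, 5)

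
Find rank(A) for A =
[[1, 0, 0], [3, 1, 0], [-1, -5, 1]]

Subtract 3 times R1 from R2.
Add R1 to R3.
Add 5 times R2 to R3.
The reduced form has 3 nonzero rows.

rank = 3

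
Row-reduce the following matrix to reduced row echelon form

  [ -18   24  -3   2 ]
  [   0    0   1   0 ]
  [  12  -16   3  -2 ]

[[1, -4/3, 0, 0], [0, 0, 1, 0], [0, 0, 0, 1]]

r1 := -1/18·r1
  [  1  -4/3  1/6  -1/9 ]
  [  0     0    1     0 ]
  [ 12   -16    3    -2 ]
r3 := r3 − 12·r1
  [ 1  -4/3  1/6  -1/9 ]
  [ 0     0    1     0 ]
  [ 0     0    1  -2/3 ]
r3 := r3 − r2
  [ 1  -4/3  1/6  -1/9 ]
  [ 0     0    1     0 ]
  [ 0     0    0  -2/3 ]
r3 := -3/2·r3
  [ 1  -4/3  1/6  -1/9 ]
  [ 0     0    1     0 ]
  [ 0     0    0     1 ]
r1 := r1 + 1/9·r3
  [ 1  -4/3  1/6  0 ]
  [ 0     0    1  0 ]
  [ 0     0    0  1 ]
r1 := r1 − 1/6·r2
  [ 1  -4/3  0  0 ]
  [ 0     0  1  0 ]
  [ 0     0  0  1 ]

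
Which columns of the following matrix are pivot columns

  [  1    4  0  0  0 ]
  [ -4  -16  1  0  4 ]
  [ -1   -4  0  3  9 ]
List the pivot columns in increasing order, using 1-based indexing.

1, 3, 4

R2 ← R2 + 4·R1
  [  1   4  0  0  0 ]
  [  0   0  1  0  4 ]
  [ -1  -4  0  3  9 ]
R3 ← R3 + R1
  [ 1  4  0  0  0 ]
  [ 0  0  1  0  4 ]
  [ 0  0  0  3  9 ]
R3 ← 1/3·R3
  [ 1  4  0  0  0 ]
  [ 0  0  1  0  4 ]
  [ 0  0  0  1  3 ]
Pivot columns are the columns containing a leading 1.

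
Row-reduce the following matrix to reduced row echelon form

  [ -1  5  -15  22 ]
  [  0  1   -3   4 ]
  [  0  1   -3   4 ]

Multiply R1 by -1.
  [ 1  -5  15  -22 ]
  [ 0   1  -3    4 ]
  [ 0   1  -3    4 ]
Subtract R2 from R3.
  [ 1  -5  15  -22 ]
  [ 0   1  -3    4 ]
  [ 0   0   0    0 ]
Add 5 times R2 to R1.
  [ 1  0   0  -2 ]
  [ 0  1  -3   4 ]
  [ 0  0   0   0 ]

[[1, 0, 0, -2], [0, 1, -3, 4], [0, 0, 0, 0]]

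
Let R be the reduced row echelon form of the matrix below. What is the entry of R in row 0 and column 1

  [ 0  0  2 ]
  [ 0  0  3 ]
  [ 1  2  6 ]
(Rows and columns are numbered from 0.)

2

Swap R1 and R3.
  [ 1  2  6 ]
  [ 0  0  3 ]
  [ 0  0  2 ]
Multiply R2 by 1/3.
  [ 1  2  6 ]
  [ 0  0  1 ]
  [ 0  0  2 ]
Subtract 2 times R2 from R3.
  [ 1  2  6 ]
  [ 0  0  1 ]
  [ 0  0  0 ]
Subtract 6 times R2 from R1.
  [ 1  2  0 ]
  [ 0  0  1 ]
  [ 0  0  0 ]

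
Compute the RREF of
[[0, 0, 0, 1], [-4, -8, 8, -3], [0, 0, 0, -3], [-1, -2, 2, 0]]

[[1, 2, -2, 0], [0, 0, 0, 1], [0, 0, 0, 0], [0, 0, 0, 0]]

r1 <=> r2
  [ -4  -8  8  -3 ]
  [  0   0  0   1 ]
  [  0   0  0  -3 ]
  [ -1  -2  2   0 ]
r1 := -1/4·r1
  [  1   2  -2  3/4 ]
  [  0   0   0    1 ]
  [  0   0   0   -3 ]
  [ -1  -2   2    0 ]
r4 := r4 + r1
  [ 1  2  -2  3/4 ]
  [ 0  0   0    1 ]
  [ 0  0   0   -3 ]
  [ 0  0   0  3/4 ]
r3 := r3 + 3·r2
  [ 1  2  -2  3/4 ]
  [ 0  0   0    1 ]
  [ 0  0   0    0 ]
  [ 0  0   0  3/4 ]
r4 := r4 − 3/4·r2
  [ 1  2  -2  3/4 ]
  [ 0  0   0    1 ]
  [ 0  0   0    0 ]
  [ 0  0   0    0 ]
r1 := r1 − 3/4·r2
  [ 1  2  -2  0 ]
  [ 0  0   0  1 ]
  [ 0  0   0  0 ]
  [ 0  0   0  0 ]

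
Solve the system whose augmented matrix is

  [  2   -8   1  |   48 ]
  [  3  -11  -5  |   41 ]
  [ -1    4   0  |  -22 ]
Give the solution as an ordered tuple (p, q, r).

R1 ← 1/2·R1
  [  1   -4  1/2  |   24 ]
  [  3  -11   -5  |   41 ]
  [ -1    4    0  |  -22 ]
R2 ← R2 − 3·R1
  [  1  -4    1/2  |   24 ]
  [  0   1  -13/2  |  -31 ]
  [ -1   4      0  |  -22 ]
R3 ← R3 + R1
  [ 1  -4    1/2  |   24 ]
  [ 0   1  -13/2  |  -31 ]
  [ 0   0    1/2  |    2 ]
R3 ← 2·R3
  [ 1  -4    1/2  |   24 ]
  [ 0   1  -13/2  |  -31 ]
  [ 0   0      1  |    4 ]
R2 ← R2 + 13/2·R3
  [ 1  -4  1/2  |  24 ]
  [ 0   1    0  |  -5 ]
  [ 0   0    1  |   4 ]
R1 ← R1 − 1/2·R3
  [ 1  -4  0  |  22 ]
  [ 0   1  0  |  -5 ]
  [ 0   0  1  |   4 ]
R1 ← R1 + 4·R2
  [ 1  0  0  |   2 ]
  [ 0  1  0  |  -5 ]
  [ 0  0  1  |   4 ]
Reading off the last column: p = 2, q = -5, r = 4.

(2, -5, 4)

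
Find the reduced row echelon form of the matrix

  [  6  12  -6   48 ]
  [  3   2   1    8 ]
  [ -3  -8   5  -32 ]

[[1, 0, 1, 0], [0, 1, -1, 4], [0, 0, 0, 0]]

R1 → 1/6·R1
R2 → R2 − 3·R1
R3 → R3 + 3·R1
R2 → -1/4·R2
R3 → R3 + 2·R2
R1 → R1 − 2·R2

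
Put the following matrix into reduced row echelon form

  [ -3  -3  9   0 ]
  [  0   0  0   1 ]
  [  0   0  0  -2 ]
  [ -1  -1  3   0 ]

[[1, 1, -3, 0], [0, 0, 0, 1], [0, 0, 0, 0], [0, 0, 0, 0]]

Multiply ρ1 by -1/3.
  [  1   1  -3   0 ]
  [  0   0   0   1 ]
  [  0   0   0  -2 ]
  [ -1  -1   3   0 ]
Add ρ1 to ρ4.
  [ 1  1  -3   0 ]
  [ 0  0   0   1 ]
  [ 0  0   0  -2 ]
  [ 0  0   0   0 ]
Add 2 times ρ2 to ρ3.
  [ 1  1  -3  0 ]
  [ 0  0   0  1 ]
  [ 0  0   0  0 ]
  [ 0  0   0  0 ]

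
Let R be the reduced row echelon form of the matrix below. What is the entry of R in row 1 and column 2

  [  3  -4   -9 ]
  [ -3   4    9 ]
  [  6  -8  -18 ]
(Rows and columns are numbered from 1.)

ρ1 := 1/3·ρ1
  [  1  -4/3   -3 ]
  [ -3     4    9 ]
  [  6    -8  -18 ]
ρ2 := ρ2 + 3·ρ1
  [ 1  -4/3   -3 ]
  [ 0     0    0 ]
  [ 6    -8  -18 ]
ρ3 := ρ3 − 6·ρ1
  [ 1  -4/3  -3 ]
  [ 0     0   0 ]
  [ 0     0   0 ]

-4/3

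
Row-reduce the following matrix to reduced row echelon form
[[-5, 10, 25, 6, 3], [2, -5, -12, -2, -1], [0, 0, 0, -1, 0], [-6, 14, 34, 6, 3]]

[[1, 0, -1, 0, 0], [0, 1, 2, 0, 0], [0, 0, 0, 1, 0], [0, 0, 0, 0, 1]]

R1 -> -1/5·R1
R2 -> R2 − 2·R1
R4 -> R4 + 6·R1
R2 -> -1·R2
R4 -> R4 − 2·R2
R3 -> -1·R3
R4 -> R4 + 2/5·R3
R4 -> -5·R4
R2 -> R2 + 1/5·R4
R1 -> R1 + 3/5·R4
R2 -> R2 + 2/5·R3
R1 -> R1 + 6/5·R3
R1 -> R1 + 2·R2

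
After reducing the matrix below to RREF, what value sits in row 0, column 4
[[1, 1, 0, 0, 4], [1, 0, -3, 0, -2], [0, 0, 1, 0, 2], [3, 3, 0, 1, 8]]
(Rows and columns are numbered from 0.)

r2 ← r2 − r1
  [ 1   1   0  0   4 ]
  [ 0  -1  -3  0  -6 ]
  [ 0   0   1  0   2 ]
  [ 3   3   0  1   8 ]
r4 ← r4 − 3·r1
  [ 1   1   0  0   4 ]
  [ 0  -1  -3  0  -6 ]
  [ 0   0   1  0   2 ]
  [ 0   0   0  1  -4 ]
r2 ← -1·r2
  [ 1  1  0  0   4 ]
  [ 0  1  3  0   6 ]
  [ 0  0  1  0   2 ]
  [ 0  0  0  1  -4 ]
r2 ← r2 − 3·r3
  [ 1  1  0  0   4 ]
  [ 0  1  0  0   0 ]
  [ 0  0  1  0   2 ]
  [ 0  0  0  1  -4 ]
r1 ← r1 − r2
  [ 1  0  0  0   4 ]
  [ 0  1  0  0   0 ]
  [ 0  0  1  0   2 ]
  [ 0  0  0  1  -4 ]

4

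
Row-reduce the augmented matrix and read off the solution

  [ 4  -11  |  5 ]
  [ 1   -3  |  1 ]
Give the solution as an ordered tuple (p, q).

Multiply R1 by 1/4.
  [ 1  -11/4  |  5/4 ]
  [ 1     -3  |    1 ]
Subtract R1 from R2.
  [ 1  -11/4  |   5/4 ]
  [ 0   -1/4  |  -1/4 ]
Multiply R2 by -4.
  [ 1  -11/4  |  5/4 ]
  [ 0      1  |    1 ]
Add 11/4 times R2 to R1.
  [ 1  0  |  4 ]
  [ 0  1  |  1 ]
Reading off the last column: p = 4, q = 1.

(4, 1)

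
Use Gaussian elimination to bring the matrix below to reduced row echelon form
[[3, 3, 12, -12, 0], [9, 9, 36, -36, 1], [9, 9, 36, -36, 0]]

[[1, 1, 4, -4, 0], [0, 0, 0, 0, 1], [0, 0, 0, 0, 0]]

Multiply R1 by 1/3.
  [ 1  1   4   -4  0 ]
  [ 9  9  36  -36  1 ]
  [ 9  9  36  -36  0 ]
Subtract 9 times R1 from R2.
  [ 1  1   4   -4  0 ]
  [ 0  0   0    0  1 ]
  [ 9  9  36  -36  0 ]
Subtract 9 times R1 from R3.
  [ 1  1  4  -4  0 ]
  [ 0  0  0   0  1 ]
  [ 0  0  0   0  0 ]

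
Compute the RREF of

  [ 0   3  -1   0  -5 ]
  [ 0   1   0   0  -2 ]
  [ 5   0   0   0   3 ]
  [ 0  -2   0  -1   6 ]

Swap R1 and R3.
Multiply R1 by 1/5.
Subtract 3 times R2 from R3.
Add 2 times R2 to R4.
Multiply R3 by -1.
Multiply R4 by -1.

[[1, 0, 0, 0, 3/5], [0, 1, 0, 0, -2], [0, 0, 1, 0, -1], [0, 0, 0, 1, -2]]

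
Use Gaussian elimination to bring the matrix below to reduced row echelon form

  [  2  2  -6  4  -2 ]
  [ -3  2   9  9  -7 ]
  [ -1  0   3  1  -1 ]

[[1, 0, -3, -1, 1], [0, 1, 0, 3, -2], [0, 0, 0, 0, 0]]

Multiply R1 by 1/2.
Add 3 times R1 to R2.
Add R1 to R3.
Multiply R2 by 1/5.
Subtract R2 from R3.
Subtract R2 from R1.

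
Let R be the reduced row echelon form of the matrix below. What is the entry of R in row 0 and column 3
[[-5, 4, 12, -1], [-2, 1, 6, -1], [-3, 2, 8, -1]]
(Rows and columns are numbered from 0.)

Multiply R1 by -1/5.
  [  1  -4/5  -12/5  1/5 ]
  [ -2     1      6   -1 ]
  [ -3     2      8   -1 ]
Add 2 times R1 to R2.
  [  1  -4/5  -12/5   1/5 ]
  [  0  -3/5    6/5  -3/5 ]
  [ -3     2      8    -1 ]
Add 3 times R1 to R3.
  [ 1  -4/5  -12/5   1/5 ]
  [ 0  -3/5    6/5  -3/5 ]
  [ 0  -2/5    4/5  -2/5 ]
Multiply R2 by -5/3.
  [ 1  -4/5  -12/5   1/5 ]
  [ 0     1     -2     1 ]
  [ 0  -2/5    4/5  -2/5 ]
Add 2/5 times R2 to R3.
  [ 1  -4/5  -12/5  1/5 ]
  [ 0     1     -2    1 ]
  [ 0     0      0    0 ]
Add 4/5 times R2 to R1.
  [ 1  0  -4  1 ]
  [ 0  1  -2  1 ]
  [ 0  0   0  0 ]

1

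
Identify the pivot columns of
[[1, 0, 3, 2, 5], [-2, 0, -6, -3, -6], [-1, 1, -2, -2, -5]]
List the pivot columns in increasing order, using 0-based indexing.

Add 2 times R1 to R2.
Add R1 to R3.
Swap R2 and R3.
Subtract 2 times R3 from R1.
Pivot columns are the columns containing a leading 1.

0, 1, 3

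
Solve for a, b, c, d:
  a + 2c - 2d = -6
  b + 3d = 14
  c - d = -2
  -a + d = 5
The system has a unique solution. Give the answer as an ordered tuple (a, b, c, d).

Form the augmented matrix and row-reduce:
  [  1  0  2  -2  |  -6 ]
  [  0  1  0   3  |  14 ]
  [  0  0  1  -1  |  -2 ]
  [ -1  0  0   1  |   5 ]
R4 ← R4 + R1
R4 ← R4 − 2·R3
R3 ← R3 + R4
R2 ← R2 − 3·R4
R1 ← R1 + 2·R4
R1 ← R1 − 2·R3
Reading off the last column: a = -2, b = 5, c = 1, d = 3.

(-2, 5, 1, 3)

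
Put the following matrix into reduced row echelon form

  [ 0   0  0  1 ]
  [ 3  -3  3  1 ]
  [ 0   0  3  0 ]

R1 ↔ R2
  [ 3  -3  3  1 ]
  [ 0   0  0  1 ]
  [ 0   0  3  0 ]
R1 := 1/3·R1
  [ 1  -1  1  1/3 ]
  [ 0   0  0    1 ]
  [ 0   0  3    0 ]
R2 ↔ R3
  [ 1  -1  1  1/3 ]
  [ 0   0  3    0 ]
  [ 0   0  0    1 ]
R2 := 1/3·R2
  [ 1  -1  1  1/3 ]
  [ 0   0  1    0 ]
  [ 0   0  0    1 ]
R1 := R1 − 1/3·R3
  [ 1  -1  1  0 ]
  [ 0   0  1  0 ]
  [ 0   0  0  1 ]
R1 := R1 − R2
  [ 1  -1  0  0 ]
  [ 0   0  1  0 ]
  [ 0   0  0  1 ]

[[1, -1, 0, 0], [0, 0, 1, 0], [0, 0, 0, 1]]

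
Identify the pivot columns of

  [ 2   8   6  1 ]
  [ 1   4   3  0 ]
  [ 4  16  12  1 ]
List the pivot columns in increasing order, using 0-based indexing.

R1 ← 1/2·R1
  [ 1   4   3  1/2 ]
  [ 1   4   3    0 ]
  [ 4  16  12    1 ]
R2 ← R2 − R1
  [ 1   4   3   1/2 ]
  [ 0   0   0  -1/2 ]
  [ 4  16  12     1 ]
R3 ← R3 − 4·R1
  [ 1  4  3   1/2 ]
  [ 0  0  0  -1/2 ]
  [ 0  0  0    -1 ]
R2 ← -2·R2
  [ 1  4  3  1/2 ]
  [ 0  0  0    1 ]
  [ 0  0  0   -1 ]
R3 ← R3 + R2
  [ 1  4  3  1/2 ]
  [ 0  0  0    1 ]
  [ 0  0  0    0 ]
R1 ← R1 − 1/2·R2
  [ 1  4  3  0 ]
  [ 0  0  0  1 ]
  [ 0  0  0  0 ]
Pivot columns are the columns containing a leading 1.

0, 3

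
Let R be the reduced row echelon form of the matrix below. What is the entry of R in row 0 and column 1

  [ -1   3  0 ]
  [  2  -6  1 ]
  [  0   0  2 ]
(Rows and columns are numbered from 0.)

R1 := -1·R1
  [ 1  -3  0 ]
  [ 2  -6  1 ]
  [ 0   0  2 ]
R2 := R2 − 2·R1
  [ 1  -3  0 ]
  [ 0   0  1 ]
  [ 0   0  2 ]
R3 := R3 − 2·R2
  [ 1  -3  0 ]
  [ 0   0  1 ]
  [ 0   0  0 ]

-3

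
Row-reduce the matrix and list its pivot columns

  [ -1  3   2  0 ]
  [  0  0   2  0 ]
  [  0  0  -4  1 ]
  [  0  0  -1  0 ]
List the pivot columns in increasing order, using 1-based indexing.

1, 3, 4

Multiply R1 by -1.
  [ 1  -3  -2  0 ]
  [ 0   0   2  0 ]
  [ 0   0  -4  1 ]
  [ 0   0  -1  0 ]
Multiply R2 by 1/2.
  [ 1  -3  -2  0 ]
  [ 0   0   1  0 ]
  [ 0   0  -4  1 ]
  [ 0   0  -1  0 ]
Add 4 times R2 to R3.
  [ 1  -3  -2  0 ]
  [ 0   0   1  0 ]
  [ 0   0   0  1 ]
  [ 0   0  -1  0 ]
Add R2 to R4.
  [ 1  -3  -2  0 ]
  [ 0   0   1  0 ]
  [ 0   0   0  1 ]
  [ 0   0   0  0 ]
Add 2 times R2 to R1.
  [ 1  -3  0  0 ]
  [ 0   0  1  0 ]
  [ 0   0  0  1 ]
  [ 0   0  0  0 ]
Pivot columns are the columns containing a leading 1.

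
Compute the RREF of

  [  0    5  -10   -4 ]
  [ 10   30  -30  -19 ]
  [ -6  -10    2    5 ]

R1 ↔ R2
  [ 10   30  -30  -19 ]
  [  0    5  -10   -4 ]
  [ -6  -10    2    5 ]
R1 -> 1/10·R1
  [  1    3   -3  -19/10 ]
  [  0    5  -10      -4 ]
  [ -6  -10    2       5 ]
R3 -> R3 + 6·R1
  [ 1  3   -3  -19/10 ]
  [ 0  5  -10      -4 ]
  [ 0  8  -16   -32/5 ]
R2 -> 1/5·R2
  [ 1  3   -3  -19/10 ]
  [ 0  1   -2    -4/5 ]
  [ 0  8  -16   -32/5 ]
R3 -> R3 − 8·R2
  [ 1  3  -3  -19/10 ]
  [ 0  1  -2    -4/5 ]
  [ 0  0   0       0 ]
R1 -> R1 − 3·R2
  [ 1  0   3   1/2 ]
  [ 0  1  -2  -4/5 ]
  [ 0  0   0     0 ]

[[1, 0, 3, 1/2], [0, 1, -2, -4/5], [0, 0, 0, 0]]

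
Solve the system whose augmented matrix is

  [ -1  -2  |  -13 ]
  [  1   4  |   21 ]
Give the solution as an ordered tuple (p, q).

Multiply R1 by -1.
Subtract R1 from R2.
Multiply R2 by 1/2.
Subtract 2 times R2 from R1.
Reading off the last column: p = 5, q = 4.

(5, 4)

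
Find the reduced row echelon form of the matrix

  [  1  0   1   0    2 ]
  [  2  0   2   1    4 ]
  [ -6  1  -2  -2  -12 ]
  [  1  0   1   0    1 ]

R2 → R2 − 2·R1
  [  1  0   1   0    2 ]
  [  0  0   0   1    0 ]
  [ -6  1  -2  -2  -12 ]
  [  1  0   1   0    1 ]
R3 → R3 + 6·R1
  [ 1  0  1   0  2 ]
  [ 0  0  0   1  0 ]
  [ 0  1  4  -2  0 ]
  [ 1  0  1   0  1 ]
R4 → R4 − R1
  [ 1  0  1   0   2 ]
  [ 0  0  0   1   0 ]
  [ 0  1  4  -2   0 ]
  [ 0  0  0   0  -1 ]
R2 <=> R3
  [ 1  0  1   0   2 ]
  [ 0  1  4  -2   0 ]
  [ 0  0  0   1   0 ]
  [ 0  0  0   0  -1 ]
R4 → -1·R4
  [ 1  0  1   0  2 ]
  [ 0  1  4  -2  0 ]
  [ 0  0  0   1  0 ]
  [ 0  0  0   0  1 ]
R1 → R1 − 2·R4
  [ 1  0  1   0  0 ]
  [ 0  1  4  -2  0 ]
  [ 0  0  0   1  0 ]
  [ 0  0  0   0  1 ]
R2 → R2 + 2·R3
  [ 1  0  1  0  0 ]
  [ 0  1  4  0  0 ]
  [ 0  0  0  1  0 ]
  [ 0  0  0  0  1 ]

[[1, 0, 1, 0, 0], [0, 1, 4, 0, 0], [0, 0, 0, 1, 0], [0, 0, 0, 0, 1]]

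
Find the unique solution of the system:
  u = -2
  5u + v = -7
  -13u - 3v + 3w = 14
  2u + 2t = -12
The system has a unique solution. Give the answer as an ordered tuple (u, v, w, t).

(-2, 3, -1, -4)

Form the augmented matrix and row-reduce:
  [   1   0  0  0  |   -2 ]
  [   5   1  0  0  |   -7 ]
  [ -13  -3  3  0  |   14 ]
  [   2   0  0  2  |  -12 ]
R2 -> R2 − 5·R1
  [   1   0  0  0  |   -2 ]
  [   0   1  0  0  |    3 ]
  [ -13  -3  3  0  |   14 ]
  [   2   0  0  2  |  -12 ]
R3 -> R3 + 13·R1
  [ 1   0  0  0  |   -2 ]
  [ 0   1  0  0  |    3 ]
  [ 0  -3  3  0  |  -12 ]
  [ 2   0  0  2  |  -12 ]
R4 -> R4 − 2·R1
  [ 1   0  0  0  |   -2 ]
  [ 0   1  0  0  |    3 ]
  [ 0  -3  3  0  |  -12 ]
  [ 0   0  0  2  |   -8 ]
R3 -> R3 + 3·R2
  [ 1  0  0  0  |  -2 ]
  [ 0  1  0  0  |   3 ]
  [ 0  0  3  0  |  -3 ]
  [ 0  0  0  2  |  -8 ]
R3 -> 1/3·R3
  [ 1  0  0  0  |  -2 ]
  [ 0  1  0  0  |   3 ]
  [ 0  0  1  0  |  -1 ]
  [ 0  0  0  2  |  -8 ]
R4 -> 1/2·R4
  [ 1  0  0  0  |  -2 ]
  [ 0  1  0  0  |   3 ]
  [ 0  0  1  0  |  -1 ]
  [ 0  0  0  1  |  -4 ]
Reading off the last column: u = -2, v = 3, w = -1, t = -4.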